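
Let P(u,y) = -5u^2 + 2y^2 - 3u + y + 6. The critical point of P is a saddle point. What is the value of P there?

253/40

∂P/∂u = -10u - 3 = 0 and ∂P/∂y = 4y + 1 = 0, so (u, y) = (-3/10, -1/4).
The Hessian has P_{uu} = -10, P_{yy} = 4, P_{uy} = 0, giving D = -40 < 0, so the point is a saddle point.
P(-3/10, -1/4) = 253/40.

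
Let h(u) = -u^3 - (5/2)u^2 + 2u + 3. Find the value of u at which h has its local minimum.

-2

h'(u) = -3u^2 - 5u + 2 = 0 at u = -2, 1/3.
Since h''(u) = -6u - 5, we get h''(-2) = 7 > 0 ⇒ local minimum; h''(1/3) = -7 < 0 ⇒ local maximum.
The local minimum is h(-2) = -3.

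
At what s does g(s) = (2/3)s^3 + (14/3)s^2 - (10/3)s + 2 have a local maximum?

-5

g'(s) = 2s^2 + (28/3)s - 10/3 = 0 at s = -5, 1/3.
Since g''(s) = 4s + 28/3, we get g''(-5) = -32/3 < 0 ⇒ local maximum; g''(1/3) = 32/3 > 0 ⇒ local minimum.
So the local maximum value is g(-5) = 52.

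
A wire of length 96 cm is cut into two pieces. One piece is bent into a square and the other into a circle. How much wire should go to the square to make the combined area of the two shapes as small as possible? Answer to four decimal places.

Let x be the length used for the square. Square side x/4; circle radius (96−x)/(2π).
A(x) = (x/4)² + π·((96−x)/(2π))² = x²/16 + (96−x)²/(4π) for 0 ≤ x ≤ 96. A'(x) = x/8 − (96−x)/(2π) = 0 gives x = 4·96/(π+4) ≈ 53.7695.
A'' = 1/8 + 1/(2π) > 0, so this gives the minimum combined area; x ≈ 53.7695 cm to the square.

53.7695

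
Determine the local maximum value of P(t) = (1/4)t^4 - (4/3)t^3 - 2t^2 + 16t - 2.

Critical points: P'(t) = t^3 - 4t^2 - 4t + 16 vanishes at t = -2, 2, 4.
Second-derivative test with P''(t) = 3t^2 - 8t - 4: P''(-2) = 24 > 0 ⇒ local minimum; P''(2) = -8 < 0 ⇒ local maximum; P''(4) = 12 > 0 ⇒ local minimum.
So the local maximum value is P(2) = 46/3.

46/3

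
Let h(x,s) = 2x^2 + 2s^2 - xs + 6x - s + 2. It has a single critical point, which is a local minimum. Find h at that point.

-38/15

∂h/∂x = 4x - s + 6 = 0 and ∂h/∂s = -x + 4s - 1 = 0, so (x, s) = (-23/15, -2/15).
The Hessian has h_{xx} = 4, h_{ss} = 4, h_{xs} = -1, giving D = 15 > 0 with h_{xx} > 0, so the point is a local minimum.
h(-23/15, -2/15) = -38/15.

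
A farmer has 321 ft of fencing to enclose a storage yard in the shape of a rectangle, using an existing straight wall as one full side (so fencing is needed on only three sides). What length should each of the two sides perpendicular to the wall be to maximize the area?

321/4

Let the sides perpendicular to the wall have length x and the parallel side y, so 2x + y = 321 and the area is A = xy = x(321 − 2x).
A'(x) = 321 − 4x = 0 gives x = 321/4, and A''(x) = −4 < 0 confirms a maximum.
Then y = 321 − 2·321/4 = 321/2 and A = 103041/8.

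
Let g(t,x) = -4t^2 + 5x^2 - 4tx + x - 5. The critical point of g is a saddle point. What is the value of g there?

∂g/∂t = -8t - 4x = 0 and ∂g/∂x = -4t + 10x + 1 = 0, so (t, x) = (1/24, -1/12).
The Hessian has g_{tt} = -8, g_{xx} = 10, g_{tx} = -4, giving D = -96 < 0, so the point is a saddle point.
g(1/24, -1/12) = -121/24.

-121/24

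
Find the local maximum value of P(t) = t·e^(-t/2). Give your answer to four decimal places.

By the product rule, P'(t) = (-(1/2)t + 1)·e^(-t/2). Since e^(-t/2) > 0, the only critical point is t = 2.
P''(2) has the same sign as -1/2 < 0, so this is a local maximum.
P(2) = (2)·e^(-1) ≈ 0.7358.

0.7358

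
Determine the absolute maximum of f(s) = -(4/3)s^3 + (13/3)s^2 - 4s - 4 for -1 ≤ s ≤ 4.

17/3

Differentiating, f'(s) = -4s^2 + (26/3)s - 4; which vanishes at s = 2/3 and s = 3/2.
Compare values at every candidate in [-1, 4]: f(-1) = 17/3,  f(2/3) = -416/81,  f(3/2) = -19/4,  f(4) = -36.
The maximum over the interval is 17/3, attained at s = -1.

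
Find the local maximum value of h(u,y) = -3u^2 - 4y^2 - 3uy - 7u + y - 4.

∂h/∂u = -6u - 3y - 7 = 0 and ∂h/∂y = -3u - 8y + 1 = 0, so (u, y) = (-59/39, 9/13).
The Hessian has h_{uu} = -6, h_{yy} = -8, h_{uy} = -3, giving D = 39 > 0 with h_{uu} < 0, so the point is a local maximum.
h(-59/39, 9/13) = 64/39.

64/39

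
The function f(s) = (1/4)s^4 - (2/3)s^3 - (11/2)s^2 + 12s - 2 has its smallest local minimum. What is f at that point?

f'(s) = s^3 - 2s^2 - 11s + 12 = 0 at s = -3, 1, 4.
Since f''(s) = 3s^2 - 4s - 11, we get f''(-3) = 28 > 0 ⇒ local minimum; f''(1) = -12 < 0 ⇒ local maximum; f''(4) = 21 > 0 ⇒ local minimum.
So the smallest local minimum value is f(-3) = -197/4.

-197/4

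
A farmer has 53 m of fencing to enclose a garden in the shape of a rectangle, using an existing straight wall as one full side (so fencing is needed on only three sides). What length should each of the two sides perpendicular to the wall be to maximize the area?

53/4

Let the sides perpendicular to the wall have length x and the parallel side y, so 2x + y = 53 and the area is A = xy = x(53 − 2x).
A'(x) = 53 − 4x = 0 gives x = 53/4, and A''(x) = −4 < 0 confirms a maximum.
Then y = 53 − 2·53/4 = 53/2 and A = 2809/8.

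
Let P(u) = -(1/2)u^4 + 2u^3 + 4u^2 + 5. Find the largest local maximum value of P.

69

P'(u) = -2u^3 + 6u^2 + 8u = 0 at u = -1, 0, 4.
P''(u) = -6u^2 + 12u + 8. P''(-1) = -10 < 0 ⇒ local maximum; P''(0) = 8 > 0 ⇒ local minimum; P''(4) = -40 < 0 ⇒ local maximum.
The largest local maximum is P(4) = 69.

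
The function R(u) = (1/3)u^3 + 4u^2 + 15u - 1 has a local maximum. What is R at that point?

-53/3

Critical points: R'(u) = u^2 + 8u + 15 vanishes at u = -5, -3.
Since R''(u) = 2u + 8, we get R''(-5) = -2 < 0 ⇒ local maximum; R''(-3) = 2 > 0 ⇒ local minimum.
Thus R has its local maximum at u = -5, with value -53/3.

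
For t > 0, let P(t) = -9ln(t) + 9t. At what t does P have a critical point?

1

P'(t) = -9/t + 9 = 0 gives t = 1.
P''(t) = 9/t², which is positive for t > 0, so this is a local minimum.
P(1) = -9·ln(1) + 9 ≈ 9.0000.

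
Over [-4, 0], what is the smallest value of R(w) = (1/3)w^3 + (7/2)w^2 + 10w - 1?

R'(w) = w^2 + 7w + 10, whose only zero in [-4, 0] is w = -2.
Compare values at every candidate in [-4, 0]: R(-4) = -19/3,  R(-2) = -29/3,  R(0) = -1.
So the minimum is R(-2) = -29/3.

-29/3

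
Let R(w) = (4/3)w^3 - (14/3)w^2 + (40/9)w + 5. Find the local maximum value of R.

R'(w) = 4w^2 - (28/3)w + 40/9. Setting R'(w) = 0 gives w ∈ {2/3, 5/3}.
Since R''(w) = 8w - 28/3, we get R''(2/3) = -4 < 0 ⇒ local maximum; R''(5/3) = 4 > 0 ⇒ local minimum.
Thus R has its local maximum at w = 2/3, with value 509/81.

509/81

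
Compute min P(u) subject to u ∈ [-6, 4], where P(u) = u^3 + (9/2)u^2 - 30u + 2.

-32

P'(u) = 3u^2 + 9u - 30, which vanishes at u = -5 and u = 2.
Evaluating at the critical points and endpoints: P(-6) = 128; P(-5) = 279/2; P(2) = -32; P(4) = 18.
The minimum over the interval is -32, attained at u = 2.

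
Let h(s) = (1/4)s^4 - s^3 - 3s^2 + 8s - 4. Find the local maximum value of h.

1/4

h'(s) = s^3 - 3s^2 - 6s + 8 = 0 at s = -2, 1, 4.
Since h''(s) = 3s^2 - 6s - 6, we get h''(-2) = 18 > 0 ⇒ local minimum; h''(1) = -9 < 0 ⇒ local maximum; h''(4) = 18 > 0 ⇒ local minimum.
So the local maximum value is h(1) = 1/4.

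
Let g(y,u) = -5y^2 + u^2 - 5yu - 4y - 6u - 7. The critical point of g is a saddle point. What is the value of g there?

-359/45

∂g/∂y = -10y - 5u - 4 = 0 and ∂g/∂u = -5y + 2u - 6 = 0, so (y, u) = (-38/45, 8/9).
The Hessian has g_{yy} = -10, g_{uu} = 2, g_{yu} = -5, giving D = -45 < 0, so the point is a saddle point.
g(-38/45, 8/9) = -359/45.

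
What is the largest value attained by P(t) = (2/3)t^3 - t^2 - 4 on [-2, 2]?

-8/3

P'(t) = 2t^2 - 2t, which vanishes at t = 0 and t = 1.
Candidates: P(-2) = -40/3,  P(0) = -4,  P(1) = -13/3,  P(2) = -8/3.
So the maximum is P(2) = -8/3.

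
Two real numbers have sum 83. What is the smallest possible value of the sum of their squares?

With a + b = 83, a^2 + b^2 = a^2 + (83 − a)^2.
The derivative 2a − 2(83 − a) = 4a − 166 vanishes at a = 83/2; second derivative 4 > 0, a minimum.
The minimum is 2·(83/2)^2 = 6889/2.

6889/2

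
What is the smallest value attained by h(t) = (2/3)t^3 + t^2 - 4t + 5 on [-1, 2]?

8/3

The derivative is 2t^2 + 2t - 4, whose only zero in [-1, 2] is t = 1.
Candidates: h(-1) = 28/3,  h(1) = 8/3,  h(2) = 19/3.
So the minimum is h(1) = 8/3.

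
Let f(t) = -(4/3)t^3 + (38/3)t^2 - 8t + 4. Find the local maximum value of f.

124

f'(t) = -4t^2 + (76/3)t - 8 = 0 at t = 1/3, 6.
Second-derivative test with f''(t) = -8t + 76/3: f''(1/3) = 68/3 > 0 ⇒ local minimum; f''(6) = -68/3 < 0 ⇒ local maximum.
The local maximum is f(6) = 124.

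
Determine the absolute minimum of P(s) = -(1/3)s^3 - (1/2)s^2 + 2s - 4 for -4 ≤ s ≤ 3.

P'(s) = -s^2 - s + 2, which vanishes at s = -2 and s = 1.
Compare values at every candidate in [-4, 3]: P(-4) = 4/3,  P(-2) = -22/3,  P(1) = -17/6,  P(3) = -23/2.
So the minimum is P(3) = -23/2.

-23/2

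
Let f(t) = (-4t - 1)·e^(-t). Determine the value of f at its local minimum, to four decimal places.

-1.8895

f'(t) = (-4)·e^(-t) + (-4t - 1)·(-1)·e^(-t) = (4t - 3)·e^(-t). Since e^(-t) > 0, the only critical point is t = 3/4.
f''(3/4) has the same sign as 4 > 0, so this is a local minimum.
f(3/4) = (-4)·e^(-3/4) ≈ -1.8895.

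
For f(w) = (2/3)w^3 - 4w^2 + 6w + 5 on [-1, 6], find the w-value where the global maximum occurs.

6

The derivative is 2w^2 - 8w + 6, which vanishes at w = 1 and w = 3.
Evaluating at the critical points and endpoints: f(-1) = -17/3; f(1) = 23/3; f(3) = 5; f(6) = 41.
The maximum over the interval is 41, attained at w = 6.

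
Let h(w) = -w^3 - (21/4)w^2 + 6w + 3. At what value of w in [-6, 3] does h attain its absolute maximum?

1/2

h'(w) = -3w^2 - (21/2)w + 6, which vanishes at w = -4 and w = 1/2.
Evaluating at the critical points and endpoints: h(-6) = -6, h(-4) = -41, h(1/2) = 73/16, h(3) = -213/4.
The maximum over the interval is 73/16, attained at w = 1/2.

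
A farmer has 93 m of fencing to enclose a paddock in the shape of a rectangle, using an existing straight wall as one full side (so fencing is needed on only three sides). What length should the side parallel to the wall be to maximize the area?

93/2

Let the sides perpendicular to the wall have length x and the parallel side y, so 2x + y = 93 and the area is A = xy = x(93 − 2x).
A'(x) = 93 − 4x = 0 gives x = 93/4, and A''(x) = −4 < 0 confirms a maximum.
Then y = 93 − 2·93/4 = 93/2 and A = 8649/8.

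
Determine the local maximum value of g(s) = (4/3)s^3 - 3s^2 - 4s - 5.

Critical points: g'(s) = 4s^2 - 6s - 4 vanishes at s = -1/2, 2.
Second-derivative test with g''(s) = 8s - 6: g''(-1/2) = -10 < 0 ⇒ local maximum; g''(2) = 10 > 0 ⇒ local minimum.
Thus g has its local maximum at s = -1/2, with value -47/12.

-47/12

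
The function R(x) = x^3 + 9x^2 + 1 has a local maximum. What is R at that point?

109

R'(x) = 3x^2 + 18x. Setting R'(x) = 0 gives x ∈ {-6, 0}.
Second-derivative test with R''(x) = 6x + 18: R''(-6) = -18 < 0 ⇒ local maximum; R''(0) = 18 > 0 ⇒ local minimum.
The local maximum is R(-6) = 109.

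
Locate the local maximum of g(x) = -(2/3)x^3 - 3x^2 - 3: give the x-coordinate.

0

Critical points: g'(x) = -2x^2 - 6x vanishes at x = -3, 0.
g''(x) = -4x - 6. g''(-3) = 6 > 0 ⇒ local minimum; g''(0) = -6 < 0 ⇒ local maximum.
So the local maximum value is g(0) = -3.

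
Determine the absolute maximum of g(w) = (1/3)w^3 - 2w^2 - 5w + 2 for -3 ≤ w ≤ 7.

Differentiating, g'(w) = w^2 - 4w - 5; which vanishes at w = -1 and w = 5.
Candidates: g(-3) = -10,  g(-1) = 14/3,  g(5) = -94/3,  g(7) = -50/3.
Hence the absolute maximum is 14/3 at w = -1.

14/3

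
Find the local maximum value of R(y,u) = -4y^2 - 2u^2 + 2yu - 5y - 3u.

∂R/∂y = -8y + 2u - 5 = 0 and ∂R/∂u = 2y - 4u - 3 = 0, so (y, u) = (-13/14, -17/14).
The Hessian has R_{yy} = -8, R_{uu} = -4, R_{yu} = 2, giving D = 28 > 0 with R_{yy} < 0, so the point is a local maximum.
R(-13/14, -17/14) = 29/7.

29/7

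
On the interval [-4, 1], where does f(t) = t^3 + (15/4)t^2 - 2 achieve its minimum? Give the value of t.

-4

f'(t) = 3t^2 + (15/2)t, which vanishes at t = -5/2 and t = 0.
Evaluating at the critical points and endpoints: f(-4) = -6,  f(-5/2) = 93/16,  f(0) = -2,  f(1) = 11/4.
Hence the absolute minimum is -6 at t = -4.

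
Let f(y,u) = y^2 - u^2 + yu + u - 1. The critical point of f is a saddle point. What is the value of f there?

∂f/∂y = 2y + u = 0 and ∂f/∂u = y - 2u + 1 = 0, so (y, u) = (-1/5, 2/5).
The Hessian has f_{yy} = 2, f_{uu} = -2, f_{yu} = 1, giving D = -5 < 0, so the point is a saddle point.
f(-1/5, 2/5) = -4/5.

-4/5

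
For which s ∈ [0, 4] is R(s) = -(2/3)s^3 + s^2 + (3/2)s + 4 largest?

3/2

The derivative is -2s^2 + 2s + 3/2, whose only zero in [0, 4] is s = 3/2.
Compare values at every candidate in [0, 4]: R(0) = 4, R(3/2) = 25/4, R(4) = -50/3.
So the maximum is R(3/2) = 25/4.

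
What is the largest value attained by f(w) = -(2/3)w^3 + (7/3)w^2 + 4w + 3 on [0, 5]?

The derivative is -2w^2 + (14/3)w + 4, whose only zero in [0, 5] is w = 3.
Compare values at every candidate in [0, 5]: f(0) = 3,  f(3) = 18,  f(5) = -2.
So the maximum is f(3) = 18.

18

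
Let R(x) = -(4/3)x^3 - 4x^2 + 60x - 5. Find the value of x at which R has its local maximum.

R'(x) = -4x^2 - 8x + 60. Setting R'(x) = 0 gives x ∈ {-5, 3}.
Second-derivative test with R''(x) = -8x - 8: R''(-5) = 32 > 0 ⇒ local minimum; R''(3) = -32 < 0 ⇒ local maximum.
The local maximum is R(3) = 103.

3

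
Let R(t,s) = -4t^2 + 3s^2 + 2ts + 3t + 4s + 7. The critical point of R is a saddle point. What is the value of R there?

∂R/∂t = -8t + 2s + 3 = 0 and ∂R/∂s = 2t + 6s + 4 = 0, so (t, s) = (5/26, -19/26).
The Hessian has R_{tt} = -8, R_{ss} = 6, R_{ts} = 2, giving D = -52 < 0, so the point is a saddle point.
R(5/26, -19/26) = 303/52.

303/52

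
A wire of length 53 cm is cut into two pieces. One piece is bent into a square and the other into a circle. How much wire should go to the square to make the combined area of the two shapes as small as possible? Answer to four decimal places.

Let x be the length used for the square. Square side x/4; circle radius (53−x)/(2π).
A(x) = (x/4)² + π·((53−x)/(2π))² = x²/16 + (53−x)²/(4π) for 0 ≤ x ≤ 53. A'(x) = x/8 − (53−x)/(2π) = 0 gives x = 4·53/(π+4) ≈ 29.6853.
A'' = 1/8 + 1/(2π) > 0, so this gives the minimum combined area; x ≈ 29.6853 cm to the square.

29.6853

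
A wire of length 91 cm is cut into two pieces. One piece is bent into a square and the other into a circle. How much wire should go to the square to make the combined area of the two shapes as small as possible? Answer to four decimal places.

Let x be the length used for the square. Square side x/4; circle radius (91−x)/(2π).
A(x) = (x/4)² + π·((91−x)/(2π))² = x²/16 + (91−x)²/(4π) for 0 ≤ x ≤ 91. A'(x) = x/8 − (91−x)/(2π) = 0 gives x = 4·91/(π+4) ≈ 50.9690.
A'' = 1/8 + 1/(2π) > 0, so this gives the minimum combined area; x ≈ 50.9690 cm to the square.

50.9690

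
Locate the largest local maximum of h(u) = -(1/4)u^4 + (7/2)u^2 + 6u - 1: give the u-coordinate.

3

h'(u) = -u^3 + 7u + 6. Setting h'(u) = 0 gives u ∈ {-2, -1, 3}.
Second-derivative test with h''(u) = -3u^2 + 7: h''(-2) = -5 < 0 ⇒ local maximum; h''(-1) = 4 > 0 ⇒ local minimum; h''(3) = -20 < 0 ⇒ local maximum.
Thus h has its largest local maximum at u = 3, with value 113/4.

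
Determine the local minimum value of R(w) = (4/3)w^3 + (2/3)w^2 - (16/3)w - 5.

-25/3

R'(w) = 4w^2 + (4/3)w - 16/3. Setting R'(w) = 0 gives w ∈ {-4/3, 1}.
Since R''(w) = 8w + 4/3, we get R''(-4/3) = -28/3 < 0 ⇒ local maximum; R''(1) = 28/3 > 0 ⇒ local minimum.
So the local minimum value is R(1) = -25/3.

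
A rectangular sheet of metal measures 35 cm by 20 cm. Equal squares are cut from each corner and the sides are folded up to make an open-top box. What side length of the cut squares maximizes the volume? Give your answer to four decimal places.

4.0977

With cut size x, the volume is V(x) = x(35 − 2x)(20 − 2x) for 0 < x < 10.
V'(x) = 12x^2 − 220x + 700. Setting V'(x) = 0 gives x ≈ 4.0977 (the root in (0, 10)).
V''(x) = 24x − 220 is negative there, so this is the maximum; V ≈ 1296.5843.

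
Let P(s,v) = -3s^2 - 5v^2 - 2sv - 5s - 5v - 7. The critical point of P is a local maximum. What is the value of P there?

-121/28

∂P/∂s = -6s - 2v - 5 = 0 and ∂P/∂v = -2s - 10v - 5 = 0, so (s, v) = (-5/7, -5/14).
The Hessian has P_{ss} = -6, P_{vv} = -10, P_{sv} = -2, giving D = 56 > 0 with P_{ss} < 0, so the point is a local maximum.
P(-5/7, -5/14) = -121/28.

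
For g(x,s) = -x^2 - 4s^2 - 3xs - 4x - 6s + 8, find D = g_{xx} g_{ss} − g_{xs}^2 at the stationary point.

∂g/∂x = -2x - 3s - 4 = 0 and ∂g/∂s = -3x - 8s - 6 = 0, so (x, s) = (-2, 0).
The Hessian has g_{xx} = -2, g_{ss} = -8, g_{xs} = -3, giving D = 7 > 0 with g_{xx} < 0, so the point is a local maximum.
D = (-2)·(-8) − (-3)^2 = 7.

7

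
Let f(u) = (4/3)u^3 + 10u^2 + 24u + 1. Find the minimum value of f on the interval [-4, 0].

-61/3

f'(u) = 4u^2 + 20u + 24, which vanishes at u = -3 and u = -2.
Candidates: f(-4) = -61/3, f(-3) = -17, f(-2) = -53/3, f(0) = 1.
The minimum over the interval is -61/3, attained at u = -4.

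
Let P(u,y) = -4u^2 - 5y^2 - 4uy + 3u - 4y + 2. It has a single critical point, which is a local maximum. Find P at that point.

285/64

∂P/∂u = -8u - 4y + 3 = 0 and ∂P/∂y = -4u - 10y - 4 = 0, so (u, y) = (23/32, -11/16).
The Hessian has P_{uu} = -8, P_{yy} = -10, P_{uy} = -4, giving D = 64 > 0 with P_{uu} < 0, so the point is a local maximum.
P(23/32, -11/16) = 285/64.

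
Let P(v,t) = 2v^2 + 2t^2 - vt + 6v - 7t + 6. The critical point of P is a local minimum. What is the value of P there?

∂P/∂v = 4v - t + 6 = 0 and ∂P/∂t = -v + 4t - 7 = 0, so (v, t) = (-17/15, 22/15).
The Hessian has P_{vv} = 4, P_{tt} = 4, P_{vt} = -1, giving D = 15 > 0 with P_{vv} > 0, so the point is a local minimum.
P(-17/15, 22/15) = -38/15.

-38/15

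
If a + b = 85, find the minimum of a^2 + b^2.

With a + b = 85, a^2 + b^2 = a^2 + (85 − a)^2.
The derivative 2a − 2(85 − a) = 4a − 170 vanishes at a = 85/2; second derivative 4 > 0, a minimum.
The minimum is 2·(85/2)^2 = 7225/2.

7225/2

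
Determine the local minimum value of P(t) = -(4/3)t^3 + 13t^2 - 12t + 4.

Critical points: P'(t) = -4t^2 + 26t - 12 vanishes at t = 1/2, 6.
Second-derivative test with P''(t) = -8t + 26: P''(1/2) = 22 > 0 ⇒ local minimum; P''(6) = -22 < 0 ⇒ local maximum.
So the local minimum value is P(1/2) = 13/12.

13/12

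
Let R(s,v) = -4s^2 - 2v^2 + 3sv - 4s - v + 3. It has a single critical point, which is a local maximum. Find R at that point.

117/23

∂R/∂s = -8s + 3v - 4 = 0 and ∂R/∂v = 3s - 4v - 1 = 0, so (s, v) = (-19/23, -20/23).
The Hessian has R_{ss} = -8, R_{vv} = -4, R_{sv} = 3, giving D = 23 > 0 with R_{ss} < 0, so the point is a local maximum.
R(-19/23, -20/23) = 117/23.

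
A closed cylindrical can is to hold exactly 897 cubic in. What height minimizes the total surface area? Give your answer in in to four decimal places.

10.4528

With radius r and height h, πr²h = 897 so h = 897/(πr²), and S(r) = 2πr² + 2πrh = 2πr² + 2·897/r.
S'(r) = 4πr − 2·897/r² = 0 ⇒ r³ = 897/(2π), so r ≈ 5.2264 and h = 2r ≈ 10.4528.
S''(r) = 4π + 4·897/r³ > 0, so this is the minimum; S ≈ 514.8841.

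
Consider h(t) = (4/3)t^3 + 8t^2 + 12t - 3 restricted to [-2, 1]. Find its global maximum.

h'(t) = 4t^2 + 16t + 12, whose only zero in [-2, 1] is t = -1.
Evaluating at the critical points and endpoints: h(-2) = -17/3,  h(-1) = -25/3,  h(1) = 55/3.
Hence the absolute maximum is 55/3 at t = 1.

55/3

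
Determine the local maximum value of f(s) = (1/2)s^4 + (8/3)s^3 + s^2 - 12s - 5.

29/3

Critical points: f'(s) = 2s^3 + 8s^2 + 2s - 12 vanishes at s = -3, -2, 1.
Since f''(s) = 6s^2 + 16s + 2, we get f''(-3) = 8 > 0 ⇒ local minimum; f''(-2) = -6 < 0 ⇒ local maximum; f''(1) = 24 > 0 ⇒ local minimum.
Thus f has its local maximum at s = -2, with value 29/3.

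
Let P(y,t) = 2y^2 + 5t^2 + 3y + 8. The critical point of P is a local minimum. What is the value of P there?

∂P/∂y = 4y + 3 = 0 and ∂P/∂t = 10t = 0, so (y, t) = (-3/4, 0).
The Hessian has P_{yy} = 4, P_{tt} = 10, P_{yt} = 0, giving D = 40 > 0 with P_{yy} > 0, so the point is a local minimum.
P(-3/4, 0) = 55/8.

55/8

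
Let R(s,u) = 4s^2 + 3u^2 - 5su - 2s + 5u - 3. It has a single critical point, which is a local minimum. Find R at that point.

∂R/∂s = 8s - 5u - 2 = 0 and ∂R/∂u = -5s + 6u + 5 = 0, so (s, u) = (-13/23, -30/23).
The Hessian has R_{ss} = 8, R_{uu} = 6, R_{su} = -5, giving D = 23 > 0 with R_{ss} > 0, so the point is a local minimum.
R(-13/23, -30/23) = -131/23.

-131/23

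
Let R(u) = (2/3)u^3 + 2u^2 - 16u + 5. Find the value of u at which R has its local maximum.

Critical points: R'(u) = 2u^2 + 4u - 16 vanishes at u = -4, 2.
R''(u) = 4u + 4. R''(-4) = -12 < 0 ⇒ local maximum; R''(2) = 12 > 0 ⇒ local minimum.
So the local maximum value is R(-4) = 175/3.

-4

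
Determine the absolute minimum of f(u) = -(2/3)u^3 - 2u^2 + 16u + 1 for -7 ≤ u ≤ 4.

f'(u) = -2u^2 - 4u + 16, which vanishes at u = -4 and u = 2.
Evaluating at the critical points and endpoints: f(-7) = 59/3, f(-4) = -157/3, f(2) = 59/3, f(4) = -29/3.
Hence the absolute minimum is -157/3 at u = -4.

-157/3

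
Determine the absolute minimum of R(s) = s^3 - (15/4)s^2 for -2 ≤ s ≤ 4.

-23

Differentiating, R'(s) = 3s^2 - (15/2)s; which vanishes at s = 0 and s = 5/2.
Evaluating at the critical points and endpoints: R(-2) = -23,  R(0) = 0,  R(5/2) = -125/16,  R(4) = 4.
So the minimum is R(-2) = -23.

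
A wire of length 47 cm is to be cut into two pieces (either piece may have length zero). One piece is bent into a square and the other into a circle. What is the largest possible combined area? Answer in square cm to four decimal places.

Let x be the length used for the square. Square side x/4; circle radius (47−x)/(2π).
A(x) = (x/4)² + π·((47−x)/(2π))² = x²/16 + (47−x)²/(4π) for 0 ≤ x ≤ 47. A'(x) = x/8 − (47−x)/(2π) = 0 gives x = 4·47/(π+4) ≈ 26.3247.
A'' > 0, so the interior critical point is a minimum; the maximum is at an endpoint. A(0) = 175.7866 and A(47) = 138.0625, so the largest area is 175.7866.

175.7866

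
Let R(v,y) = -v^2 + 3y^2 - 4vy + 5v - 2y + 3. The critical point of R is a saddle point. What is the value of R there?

∂R/∂v = -2v - 4y + 5 = 0 and ∂R/∂y = -4v + 6y - 2 = 0, so (v, y) = (11/14, 6/7).
The Hessian has R_{vv} = -2, R_{yy} = 6, R_{vy} = -4, giving D = -28 < 0, so the point is a saddle point.
R(11/14, 6/7) = 115/28.

115/28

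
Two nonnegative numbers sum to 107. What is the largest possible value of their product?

With x + y = 107, the product is P(x) = x(107 − x).
P'(x) = 107 − 2x = 0 gives x = 107/2; P'' = −2 < 0, so this is the maximum.
P = 107/2·107/2 = 11449/4.

11449/4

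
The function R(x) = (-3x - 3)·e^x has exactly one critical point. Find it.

Differentiating with the product rule gives R'(x) = (-3x - 6)·e^x. Since e^x > 0, the only critical point is x = -2.
R''(-2) has the same sign as -3 < 0, so this is a local maximum.
R(-2) = (3)·e^(-2) ≈ 0.4060.

-2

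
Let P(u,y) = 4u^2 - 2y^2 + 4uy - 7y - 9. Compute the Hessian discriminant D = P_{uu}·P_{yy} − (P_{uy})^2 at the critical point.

-48

∂P/∂u = 8u + 4y = 0 and ∂P/∂y = 4u - 4y - 7 = 0, so (u, y) = (7/12, -7/6).
The Hessian has P_{uu} = 8, P_{yy} = -4, P_{uy} = 4, giving D = -48 < 0, so the point is a saddle point.
D = (8)·(-4) − (4)^2 = -48.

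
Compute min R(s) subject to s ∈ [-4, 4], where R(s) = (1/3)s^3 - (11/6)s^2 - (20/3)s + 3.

R'(s) = s^2 - (11/3)s - 20/3, whose only zero in [-4, 4] is s = -4/3.
Candidates: R(-4) = -21,  R(-4/3) = 635/81,  R(4) = -95/3.
The minimum over the interval is -95/3, attained at s = 4.

-95/3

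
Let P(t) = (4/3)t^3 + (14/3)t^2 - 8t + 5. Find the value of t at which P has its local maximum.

P'(t) = 4t^2 + (28/3)t - 8 = 0 at t = -3, 2/3.
P''(t) = 8t + 28/3. P''(-3) = -44/3 < 0 ⇒ local maximum; P''(2/3) = 44/3 > 0 ⇒ local minimum.
Thus P has its local maximum at t = -3, with value 35.

-3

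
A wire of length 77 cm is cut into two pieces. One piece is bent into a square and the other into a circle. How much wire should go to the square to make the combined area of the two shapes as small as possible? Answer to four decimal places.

Let x be the length used for the square. Square side x/4; circle radius (77−x)/(2π).
A(x) = (x/4)² + π·((77−x)/(2π))² = x²/16 + (77−x)²/(4π) for 0 ≤ x ≤ 77. A'(x) = x/8 − (77−x)/(2π) = 0 gives x = 4·77/(π+4) ≈ 43.1276.
A'' = 1/8 + 1/(2π) > 0, so this gives the minimum combined area; x ≈ 43.1276 cm to the square.

43.1276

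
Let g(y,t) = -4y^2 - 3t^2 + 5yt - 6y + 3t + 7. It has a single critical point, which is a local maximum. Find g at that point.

∂g/∂y = -8y + 5t - 6 = 0 and ∂g/∂t = 5y - 6t + 3 = 0, so (y, t) = (-21/23, -6/23).
The Hessian has g_{yy} = -8, g_{tt} = -6, g_{yt} = 5, giving D = 23 > 0 with g_{yy} < 0, so the point is a local maximum.
g(-21/23, -6/23) = 215/23.

215/23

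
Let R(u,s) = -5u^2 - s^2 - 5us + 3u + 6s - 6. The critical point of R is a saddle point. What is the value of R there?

∂R/∂u = -10u - 5s + 3 = 0 and ∂R/∂s = -5u - 2s + 6 = 0, so (u, s) = (24/5, -9).
The Hessian has R_{uu} = -10, R_{ss} = -2, R_{us} = -5, giving D = -5 < 0, so the point is a saddle point.
R(24/5, -9) = -129/5.

-129/5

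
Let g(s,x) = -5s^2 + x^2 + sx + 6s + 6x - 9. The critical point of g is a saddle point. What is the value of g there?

-123/7

∂g/∂s = -10s + x + 6 = 0 and ∂g/∂x = s + 2x + 6 = 0, so (s, x) = (2/7, -22/7).
The Hessian has g_{ss} = -10, g_{xx} = 2, g_{sx} = 1, giving D = -21 < 0, so the point is a saddle point.
g(2/7, -22/7) = -123/7.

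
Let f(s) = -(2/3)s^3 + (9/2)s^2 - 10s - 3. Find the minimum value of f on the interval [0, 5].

-143/6

f'(s) = -2s^2 + 9s - 10, which vanishes at s = 2 and s = 5/2.
Compare values at every candidate in [0, 5]: f(0) = -3; f(2) = -31/3; f(5/2) = -247/24; f(5) = -143/6.
So the minimum is f(5) = -143/6.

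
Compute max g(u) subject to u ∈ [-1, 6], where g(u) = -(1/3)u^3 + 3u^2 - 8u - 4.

Differentiating, g'(u) = -u^2 + 6u - 8; which vanishes at u = 2 and u = 4.
Candidates: g(-1) = 22/3, g(2) = -32/3, g(4) = -28/3, g(6) = -16.
The maximum over the interval is 22/3, attained at u = -1.

22/3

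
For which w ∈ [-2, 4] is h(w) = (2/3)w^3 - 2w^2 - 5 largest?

4

h'(w) = 2w^2 - 4w, which vanishes at w = 0 and w = 2.
Evaluating at the critical points and endpoints: h(-2) = -55/3, h(0) = -5, h(2) = -23/3, h(4) = 17/3.
Hence the absolute maximum is 17/3 at w = 4.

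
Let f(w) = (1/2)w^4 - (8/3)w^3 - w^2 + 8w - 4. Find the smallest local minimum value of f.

-92/3

Critical points: f'(w) = 2w^3 - 8w^2 - 2w + 8 vanishes at w = -1, 1, 4.
Since f''(w) = 6w^2 - 16w - 2, we get f''(-1) = 20 > 0 ⇒ local minimum; f''(1) = -12 < 0 ⇒ local maximum; f''(4) = 30 > 0 ⇒ local minimum.
So the smallest local minimum value is f(4) = -92/3.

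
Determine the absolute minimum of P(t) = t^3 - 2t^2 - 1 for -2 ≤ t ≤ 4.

The derivative is 3t^2 - 4t, which vanishes at t = 0 and t = 4/3.
Candidates: P(-2) = -17; P(0) = -1; P(4/3) = -59/27; P(4) = 31.
Hence the absolute minimum is -17 at t = -2.

-17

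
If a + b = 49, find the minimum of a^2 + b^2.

2401/2

With a + b = 49, a^2 + b^2 = a^2 + (49 − a)^2.
The derivative 2a − 2(49 − a) = 4a − 98 vanishes at a = 49/2; second derivative 4 > 0, a minimum.
The minimum is 2·(49/2)^2 = 2401/2.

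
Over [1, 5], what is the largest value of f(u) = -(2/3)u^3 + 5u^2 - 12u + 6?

The derivative is -2u^2 + 10u - 12, which vanishes at u = 2 and u = 3.
Evaluating at the critical points and endpoints: f(1) = -5/3, f(2) = -10/3, f(3) = -3, f(5) = -37/3.
The maximum over the interval is -5/3, attained at u = 1.

-5/3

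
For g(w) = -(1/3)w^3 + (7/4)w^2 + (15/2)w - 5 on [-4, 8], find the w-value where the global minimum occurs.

-3/2

g'(w) = -w^2 + (7/2)w + 15/2, which vanishes at w = -3/2 and w = 5.
Compare values at every candidate in [-4, 8]: g(-4) = 43/3,  g(-3/2) = -179/16,  g(5) = 415/12,  g(8) = -11/3.
The minimum over the interval is -179/16, attained at w = -3/2.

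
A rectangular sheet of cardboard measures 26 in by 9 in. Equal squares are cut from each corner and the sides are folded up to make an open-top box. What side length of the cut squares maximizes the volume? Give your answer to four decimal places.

2.0218

With cut size x, the volume is V(x) = x(26 − 2x)(9 − 2x) for 0 < x < 4.5.
V'(x) = 12x^2 − 140x + 234. Setting V'(x) = 0 gives x ≈ 2.0218 (the root in (0, 4.5)).
V''(x) = 24x − 140 is negative there, so this is the maximum; V ≈ 220.0218.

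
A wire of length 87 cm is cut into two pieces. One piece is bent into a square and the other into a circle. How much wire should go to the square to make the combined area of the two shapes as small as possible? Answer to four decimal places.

Let x be the length used for the square. Square side x/4; circle radius (87−x)/(2π).
A(x) = (x/4)² + π·((87−x)/(2π))² = x²/16 + (87−x)²/(4π) for 0 ≤ x ≤ 87. A'(x) = x/8 − (87−x)/(2π) = 0 gives x = 4·87/(π+4) ≈ 48.7286.
A'' = 1/8 + 1/(2π) > 0, so this gives the minimum combined area; x ≈ 48.7286 cm to the square.

48.7286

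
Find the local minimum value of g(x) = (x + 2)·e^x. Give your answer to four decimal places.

-0.0498

g'(x) = 1·e^x + (x + 2)·1·e^x = (x + 3)·e^x. Since e^x > 0, the only critical point is x = -3.
g''(-3) has the same sign as 1 > 0, so this is a local minimum.
g(-3) = (-1)·e^(-3) ≈ -0.0498.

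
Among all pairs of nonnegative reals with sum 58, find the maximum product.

841

With x + y = 58, the product is P(x) = x(58 − x).
P'(x) = 58 − 2x = 0 gives x = 29; P'' = −2 < 0, so this is the maximum.
P = 29·29 = 841.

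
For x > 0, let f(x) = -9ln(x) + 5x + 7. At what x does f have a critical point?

9/5

f'(x) = -9/x + 5 = 0 gives x = 9/5.
f''(x) = 9/x², which is positive for x > 0, so this is a local minimum.
f(9/5) = -9·ln(9/5) + 9 + 7 ≈ 10.7099.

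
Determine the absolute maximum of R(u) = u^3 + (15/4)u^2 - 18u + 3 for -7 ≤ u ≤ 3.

The derivative is 3u^2 + (15/2)u - 18, which vanishes at u = -4 and u = 3/2.
Compare values at every candidate in [-7, 3]: R(-7) = -121/4; R(-4) = 71; R(3/2) = -195/16; R(3) = 39/4.
Hence the absolute maximum is 71 at u = -4.

71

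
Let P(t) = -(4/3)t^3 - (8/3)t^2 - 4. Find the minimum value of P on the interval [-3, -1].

P'(t) = -4t^2 - (16/3)t, whose only zero in [-3, -1] is t = -4/3.
Candidates: P(-3) = 8, P(-4/3) = -452/81, P(-1) = -16/3.
Hence the absolute minimum is -452/81 at t = -4/3.

-452/81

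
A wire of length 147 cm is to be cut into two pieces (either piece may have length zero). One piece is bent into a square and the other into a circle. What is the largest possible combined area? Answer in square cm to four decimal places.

Let x be the length used for the square. Square side x/4; circle radius (147−x)/(2π).
A(x) = (x/4)² + π·((147−x)/(2π))² = x²/16 + (147−x)²/(4π) for 0 ≤ x ≤ 147. A'(x) = x/8 − (147−x)/(2π) = 0 gives x = 4·147/(π+4) ≈ 82.3346.
A'' > 0, so the interior critical point is a minimum; the maximum is at an endpoint. A(0) = 1719.5896 and A(147) = 1350.5625, so the largest area is 1719.5896.

1719.5896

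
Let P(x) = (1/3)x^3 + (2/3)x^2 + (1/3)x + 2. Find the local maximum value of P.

2

Critical points: P'(x) = x^2 + (4/3)x + 1/3 vanishes at x = -1, -1/3.
Since P''(x) = 2x + 4/3, we get P''(-1) = -2/3 < 0 ⇒ local maximum; P''(-1/3) = 2/3 > 0 ⇒ local minimum.
Thus P has its local maximum at x = -1, with value 2.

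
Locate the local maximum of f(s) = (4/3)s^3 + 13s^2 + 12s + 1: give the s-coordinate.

-6

Critical points: f'(s) = 4s^2 + 26s + 12 vanishes at s = -6, -1/2.
Since f''(s) = 8s + 26, we get f''(-6) = -22 < 0 ⇒ local maximum; f''(-1/2) = 22 > 0 ⇒ local minimum.
Thus f has its local maximum at s = -6, with value 109.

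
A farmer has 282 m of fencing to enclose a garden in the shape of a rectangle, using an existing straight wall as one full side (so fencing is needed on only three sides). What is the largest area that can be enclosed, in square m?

Let the sides perpendicular to the wall have length x and the parallel side y, so 2x + y = 282 and the area is A = xy = x(282 − 2x).
A'(x) = 282 − 4x = 0 gives x = 141/2, and A''(x) = −4 < 0 confirms a maximum.
Then y = 282 − 2·141/2 = 141 and A = 19881/2.

19881/2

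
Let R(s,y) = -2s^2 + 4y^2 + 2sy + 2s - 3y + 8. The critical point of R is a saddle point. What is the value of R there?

149/18

∂R/∂s = -4s + 2y + 2 = 0 and ∂R/∂y = 2s + 8y - 3 = 0, so (s, y) = (11/18, 2/9).
The Hessian has R_{ss} = -4, R_{yy} = 8, R_{sy} = 2, giving D = -36 < 0, so the point is a saddle point.
R(11/18, 2/9) = 149/18.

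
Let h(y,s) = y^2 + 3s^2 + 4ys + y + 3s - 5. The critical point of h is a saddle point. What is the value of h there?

∂h/∂y = 2y + 4s + 1 = 0 and ∂h/∂s = 4y + 6s + 3 = 0, so (y, s) = (-3/2, 1/2).
The Hessian has h_{yy} = 2, h_{ss} = 6, h_{ys} = 4, giving D = -4 < 0, so the point is a saddle point.
h(-3/2, 1/2) = -5.

-5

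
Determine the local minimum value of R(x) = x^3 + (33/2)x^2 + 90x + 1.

R'(x) = 3x^2 + 33x + 90 = 0 at x = -6, -5.
Second-derivative test with R''(x) = 6x + 33: R''(-6) = -3 < 0 ⇒ local maximum; R''(-5) = 3 > 0 ⇒ local minimum.
Thus R has its local minimum at x = -5, with value -323/2.

-323/2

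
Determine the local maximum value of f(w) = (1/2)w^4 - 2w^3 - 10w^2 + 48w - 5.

43

Critical points: f'(w) = 2w^3 - 6w^2 - 20w + 48 vanishes at w = -3, 2, 4.
Second-derivative test with f''(w) = 6w^2 - 12w - 20: f''(-3) = 70 > 0 ⇒ local minimum; f''(2) = -20 < 0 ⇒ local maximum; f''(4) = 28 > 0 ⇒ local minimum.
The local maximum is f(2) = 43.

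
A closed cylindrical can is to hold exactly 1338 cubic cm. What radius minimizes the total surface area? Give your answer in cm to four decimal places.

With radius r and height h, πr²h = 1338 so h = 1338/(πr²), and S(r) = 2πr² + 2πrh = 2πr² + 2·1338/r.
S'(r) = 4πr − 2·1338/r² = 0 ⇒ r³ = 1338/(2π), so r ≈ 5.9716 and h = 2r ≈ 11.9432.
S''(r) = 4π + 4·1338/r³ > 0, so this is the minimum; S ≈ 672.1795.

5.9716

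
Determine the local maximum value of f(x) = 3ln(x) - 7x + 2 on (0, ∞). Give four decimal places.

f'(x) = 3/x − 7 = 0 gives x = 3/7.
f''(x) = -3/x², which is negative for x > 0, so this is a local maximum.
f(3/7) = 3·ln(3/7) - 3 + 2 ≈ -3.5419.

-3.5419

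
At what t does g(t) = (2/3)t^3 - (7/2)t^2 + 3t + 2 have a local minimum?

g'(t) = 2t^2 - 7t + 3. Setting g'(t) = 0 gives t ∈ {1/2, 3}.
Second-derivative test with g''(t) = 4t - 7: g''(1/2) = -5 < 0 ⇒ local maximum; g''(3) = 5 > 0 ⇒ local minimum.
So the local minimum value is g(3) = -5/2.

3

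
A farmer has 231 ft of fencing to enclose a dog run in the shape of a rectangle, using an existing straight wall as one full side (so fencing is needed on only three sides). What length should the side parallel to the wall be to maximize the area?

Let the sides perpendicular to the wall have length x and the parallel side y, so 2x + y = 231 and the area is A = xy = x(231 − 2x).
A'(x) = 231 − 4x = 0 gives x = 231/4, and A''(x) = −4 < 0 confirms a maximum.
Then y = 231 − 2·231/4 = 231/2 and A = 53361/8.

231/2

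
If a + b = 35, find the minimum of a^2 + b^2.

With a + b = 35, a^2 + b^2 = a^2 + (35 − a)^2.
The derivative 2a − 2(35 − a) = 4a − 70 vanishes at a = 35/2; second derivative 4 > 0, a minimum.
The minimum is 2·(35/2)^2 = 1225/2.

1225/2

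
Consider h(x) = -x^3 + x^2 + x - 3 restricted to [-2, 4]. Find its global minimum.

-47

The derivative is -3x^2 + 2x + 1, which vanishes at x = -1/3 and x = 1.
Evaluating at the critical points and endpoints: h(-2) = 7; h(-1/3) = -86/27; h(1) = -2; h(4) = -47.
The minimum over the interval is -47, attained at x = 4.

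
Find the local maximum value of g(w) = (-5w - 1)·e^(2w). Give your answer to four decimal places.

By the product rule, g'(w) = (-10w - 7)·e^(2w). Since e^(2w) > 0, the only critical point is w = -7/10.
g''(-7/10) has the same sign as -10 < 0, so this is a local maximum.
g(-7/10) = (5/2)·e^(-7/5) ≈ 0.6165.

0.6165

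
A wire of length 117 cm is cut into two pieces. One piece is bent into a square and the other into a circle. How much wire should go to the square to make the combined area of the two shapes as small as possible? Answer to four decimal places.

65.5316

Let x be the length used for the square. Square side x/4; circle radius (117−x)/(2π).
A(x) = (x/4)² + π·((117−x)/(2π))² = x²/16 + (117−x)²/(4π) for 0 ≤ x ≤ 117. A'(x) = x/8 − (117−x)/(2π) = 0 gives x = 4·117/(π+4) ≈ 65.5316.
A'' = 1/8 + 1/(2π) > 0, so this gives the minimum combined area; x ≈ 65.5316 cm to the square.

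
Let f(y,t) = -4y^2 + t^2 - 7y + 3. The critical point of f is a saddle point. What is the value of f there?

97/16

∂f/∂y = -8y - 7 = 0 and ∂f/∂t = 2t = 0, so (y, t) = (-7/8, 0).
The Hessian has f_{yy} = -8, f_{tt} = 2, f_{yt} = 0, giving D = -16 < 0, so the point is a saddle point.
f(-7/8, 0) = 97/16.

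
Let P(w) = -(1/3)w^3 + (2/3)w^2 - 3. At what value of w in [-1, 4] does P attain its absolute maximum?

-1

P'(w) = -w^2 + (4/3)w, which vanishes at w = 0 and w = 4/3.
Candidates: P(-1) = -2,  P(0) = -3,  P(4/3) = -211/81,  P(4) = -41/3.
The maximum over the interval is -2, attained at w = -1.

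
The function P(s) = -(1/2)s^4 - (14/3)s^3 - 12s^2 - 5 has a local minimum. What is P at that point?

P'(s) = -2s^3 - 14s^2 - 24s = 0 at s = -4, -3, 0.
Since P''(s) = -6s^2 - 28s - 24, we get P''(-4) = -8 < 0 ⇒ local maximum; P''(-3) = 6 > 0 ⇒ local minimum; P''(0) = -24 < 0 ⇒ local maximum.
Thus P has its local minimum at s = -3, with value -55/2.

-55/2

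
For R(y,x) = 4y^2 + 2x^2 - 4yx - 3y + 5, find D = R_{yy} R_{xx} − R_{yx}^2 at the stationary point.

16

∂R/∂y = 8y - 4x - 3 = 0 and ∂R/∂x = -4y + 4x = 0, so (y, x) = (3/4, 3/4).
The Hessian has R_{yy} = 8, R_{xx} = 4, R_{yx} = -4, giving D = 16 > 0 with R_{yy} > 0, so the point is a local minimum.
D = (8)·(4) − (-4)^2 = 16.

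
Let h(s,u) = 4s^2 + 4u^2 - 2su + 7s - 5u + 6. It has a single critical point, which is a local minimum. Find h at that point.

67/30

∂h/∂s = 8s - 2u + 7 = 0 and ∂h/∂u = -2s + 8u - 5 = 0, so (s, u) = (-23/30, 13/30).
The Hessian has h_{ss} = 8, h_{uu} = 8, h_{su} = -2, giving D = 60 > 0 with h_{ss} > 0, so the point is a local minimum.
h(-23/30, 13/30) = 67/30.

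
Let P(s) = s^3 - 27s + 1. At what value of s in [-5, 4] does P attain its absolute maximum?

-3

Differentiating, P'(s) = 3s^2 - 27; which vanishes at s = -3 and s = 3.
Compare values at every candidate in [-5, 4]: P(-5) = 11; P(-3) = 55; P(3) = -53; P(4) = -43.
So the maximum is P(-3) = 55.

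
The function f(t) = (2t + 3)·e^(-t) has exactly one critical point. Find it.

By the product rule, f'(t) = (-2t - 1)·e^(-t). Since e^(-t) > 0, the only critical point is t = -1/2.
f''(-1/2) has the same sign as -2 < 0, so this is a local maximum.
f(-1/2) = (2)·e^(1/2) ≈ 3.2974.

-1/2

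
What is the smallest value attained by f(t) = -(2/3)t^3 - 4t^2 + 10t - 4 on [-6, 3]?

-212/3

f'(t) = -2t^2 - 8t + 10, which vanishes at t = -5 and t = 1.
Evaluating at the critical points and endpoints: f(-6) = -64,  f(-5) = -212/3,  f(1) = 4/3,  f(3) = -28.
Hence the absolute minimum is -212/3 at t = -5.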